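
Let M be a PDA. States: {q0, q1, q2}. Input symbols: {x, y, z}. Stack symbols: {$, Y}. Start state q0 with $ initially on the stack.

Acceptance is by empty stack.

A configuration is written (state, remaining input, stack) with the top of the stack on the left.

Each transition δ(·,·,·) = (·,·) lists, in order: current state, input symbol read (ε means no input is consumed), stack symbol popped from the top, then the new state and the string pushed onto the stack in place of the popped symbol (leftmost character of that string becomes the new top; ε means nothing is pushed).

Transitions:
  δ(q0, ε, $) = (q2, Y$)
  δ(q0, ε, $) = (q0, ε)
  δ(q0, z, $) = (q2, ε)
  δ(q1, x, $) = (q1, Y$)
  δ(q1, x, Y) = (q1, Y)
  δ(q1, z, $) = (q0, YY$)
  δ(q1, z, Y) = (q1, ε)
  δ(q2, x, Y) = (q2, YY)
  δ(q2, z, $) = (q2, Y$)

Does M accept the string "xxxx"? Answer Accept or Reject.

No computation consumes all input and empties the stack.

Reject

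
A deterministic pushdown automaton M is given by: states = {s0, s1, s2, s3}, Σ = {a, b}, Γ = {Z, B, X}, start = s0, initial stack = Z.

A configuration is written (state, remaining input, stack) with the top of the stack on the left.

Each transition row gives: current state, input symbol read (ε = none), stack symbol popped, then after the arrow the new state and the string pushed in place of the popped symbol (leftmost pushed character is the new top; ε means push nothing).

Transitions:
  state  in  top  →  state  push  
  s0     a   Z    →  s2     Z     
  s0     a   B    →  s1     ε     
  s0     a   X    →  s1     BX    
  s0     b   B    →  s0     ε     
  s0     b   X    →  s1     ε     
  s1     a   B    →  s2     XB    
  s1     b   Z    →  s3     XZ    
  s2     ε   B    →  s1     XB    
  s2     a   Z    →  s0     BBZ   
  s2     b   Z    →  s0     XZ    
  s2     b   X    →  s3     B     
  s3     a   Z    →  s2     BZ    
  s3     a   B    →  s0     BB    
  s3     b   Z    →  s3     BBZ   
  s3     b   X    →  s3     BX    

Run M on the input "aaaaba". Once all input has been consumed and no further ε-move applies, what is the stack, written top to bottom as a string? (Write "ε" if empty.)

(s0, aaaaba, Z)
  read a, top Z: go to s2, push Z → (s2, aaaba, Z)
  read a, top Z: go to s0, push BBZ → (s0, aaba, BBZ)
  read a, top B: go to s1, push ε → (s1, aba, BZ)
  read a, top B: go to s2, push XB → (s2, ba, XBZ)
  read b, top X: go to s3, push B → (s3, a, BBZ)
  read a, top B: go to s0, push BB → (s0, ε, BBBZ)
All input consumed in state s0 with stack BBBZ.

BBBZ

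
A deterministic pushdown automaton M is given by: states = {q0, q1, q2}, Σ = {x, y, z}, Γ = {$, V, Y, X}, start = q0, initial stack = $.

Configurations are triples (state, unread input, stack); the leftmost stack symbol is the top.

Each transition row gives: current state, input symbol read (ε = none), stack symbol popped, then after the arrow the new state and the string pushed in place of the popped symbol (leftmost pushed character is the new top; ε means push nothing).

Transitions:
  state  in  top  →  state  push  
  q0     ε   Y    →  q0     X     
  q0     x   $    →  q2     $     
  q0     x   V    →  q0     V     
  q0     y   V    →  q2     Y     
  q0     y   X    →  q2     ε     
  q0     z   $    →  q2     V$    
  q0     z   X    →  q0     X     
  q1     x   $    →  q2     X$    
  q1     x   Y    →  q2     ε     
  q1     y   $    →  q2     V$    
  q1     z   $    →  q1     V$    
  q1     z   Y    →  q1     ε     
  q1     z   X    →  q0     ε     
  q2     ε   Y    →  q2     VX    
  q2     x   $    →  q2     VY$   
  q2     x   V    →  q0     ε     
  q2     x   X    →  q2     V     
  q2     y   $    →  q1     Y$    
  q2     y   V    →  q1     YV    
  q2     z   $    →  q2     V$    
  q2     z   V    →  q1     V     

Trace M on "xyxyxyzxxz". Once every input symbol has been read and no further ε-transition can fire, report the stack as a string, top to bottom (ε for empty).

(q0, xyxyxyzxxz, $)
  read x, top $: go to q2, push $ → (q2, yxyxyzxxz, $)
  read y, top $: go to q1, push Y$ → (q1, xyxyzxxz, Y$)
  read x, top Y: go to q2, push ε → (q2, yxyzxxz, $)
  read y, top $: go to q1, push Y$ → (q1, xyzxxz, Y$)
  read x, top Y: go to q2, push ε → (q2, yzxxz, $)
  read y, top $: go to q1, push Y$ → (q1, zxxz, Y$)
  read z, top Y: go to q1, push ε → (q1, xxz, $)
  read x, top $: go to q2, push X$ → (q2, xz, X$)
  read x, top X: go to q2, push V → (q2, z, V$)
  read z, top V: go to q1, push V → (q1, ε, V$)
All input consumed in state q1 with stack V$.

V$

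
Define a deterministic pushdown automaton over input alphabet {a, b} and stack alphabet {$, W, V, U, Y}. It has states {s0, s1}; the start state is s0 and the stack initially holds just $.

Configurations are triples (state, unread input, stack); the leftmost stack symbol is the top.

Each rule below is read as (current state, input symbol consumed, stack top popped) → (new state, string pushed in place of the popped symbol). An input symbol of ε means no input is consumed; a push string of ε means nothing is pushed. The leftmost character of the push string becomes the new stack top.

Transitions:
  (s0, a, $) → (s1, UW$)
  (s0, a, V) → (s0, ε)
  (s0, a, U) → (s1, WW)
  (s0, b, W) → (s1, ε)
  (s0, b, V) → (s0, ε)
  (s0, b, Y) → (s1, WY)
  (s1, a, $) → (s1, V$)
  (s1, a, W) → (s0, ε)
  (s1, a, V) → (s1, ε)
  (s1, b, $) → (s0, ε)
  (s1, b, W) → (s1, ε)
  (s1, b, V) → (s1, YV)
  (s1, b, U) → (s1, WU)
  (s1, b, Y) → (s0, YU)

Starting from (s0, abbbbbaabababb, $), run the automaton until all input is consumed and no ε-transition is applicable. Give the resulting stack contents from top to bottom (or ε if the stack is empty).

(s0, abbbbbaabababb, $)
  read a, top $: go to s1, push UW$ → (s1, bbbbbaabababb, UW$)
  read b, top U: go to s1, push WU → (s1, bbbbaabababb, WUW$)
  read b, top W: go to s1, push ε → (s1, bbbaabababb, UW$)
  read b, top U: go to s1, push WU → (s1, bbaabababb, WUW$)
  read b, top W: go to s1, push ε → (s1, baabababb, UW$)
  read b, top U: go to s1, push WU → (s1, aabababb, WUW$)
  read a, top W: go to s0, push ε → (s0, abababb, UW$)
  read a, top U: go to s1, push WW → (s1, bababb, WWW$)
  read b, top W: go to s1, push ε → (s1, ababb, WW$)
  read a, top W: go to s0, push ε → (s0, babb, W$)
  read b, top W: go to s1, push ε → (s1, abb, $)
  read a, top $: go to s1, push V$ → (s1, bb, V$)
  read b, top V: go to s1, push YV → (s1, b, YV$)
  read b, top Y: go to s0, push YU → (s0, ε, YUV$)
All input consumed in state s0 with stack YUV$.

YUV$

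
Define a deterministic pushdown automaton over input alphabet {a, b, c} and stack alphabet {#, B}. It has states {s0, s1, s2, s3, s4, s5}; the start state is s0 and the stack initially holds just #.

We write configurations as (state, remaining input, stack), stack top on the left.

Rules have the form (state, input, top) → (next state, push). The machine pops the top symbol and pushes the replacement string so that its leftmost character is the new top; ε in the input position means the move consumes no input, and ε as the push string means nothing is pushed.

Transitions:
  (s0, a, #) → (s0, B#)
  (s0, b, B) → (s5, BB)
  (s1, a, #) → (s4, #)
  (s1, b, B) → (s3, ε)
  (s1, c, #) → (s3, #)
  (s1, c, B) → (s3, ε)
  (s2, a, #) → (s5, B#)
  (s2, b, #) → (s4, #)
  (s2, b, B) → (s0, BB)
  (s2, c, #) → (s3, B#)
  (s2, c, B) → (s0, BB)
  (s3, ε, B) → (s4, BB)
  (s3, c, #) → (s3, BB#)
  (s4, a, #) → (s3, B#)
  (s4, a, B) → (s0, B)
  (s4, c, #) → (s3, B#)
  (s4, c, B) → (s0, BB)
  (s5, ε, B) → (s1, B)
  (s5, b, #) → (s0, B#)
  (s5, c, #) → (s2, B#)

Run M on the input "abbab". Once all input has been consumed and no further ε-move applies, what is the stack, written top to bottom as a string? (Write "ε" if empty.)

BBB#

(s0, abbab, #) ⊢ (s0, bbab, B#) ⊢ (s5, bab, BB#) ⊢ (s1, bab, BB#) ⊢ (s3, ab, B#) ⊢ (s4, ab, BB#) ⊢ (s0, b, BB#) ⊢ (s5, ε, BBB#) ⊢ (s1, ε, BBB#)
All input consumed in state s1 with stack BBB#.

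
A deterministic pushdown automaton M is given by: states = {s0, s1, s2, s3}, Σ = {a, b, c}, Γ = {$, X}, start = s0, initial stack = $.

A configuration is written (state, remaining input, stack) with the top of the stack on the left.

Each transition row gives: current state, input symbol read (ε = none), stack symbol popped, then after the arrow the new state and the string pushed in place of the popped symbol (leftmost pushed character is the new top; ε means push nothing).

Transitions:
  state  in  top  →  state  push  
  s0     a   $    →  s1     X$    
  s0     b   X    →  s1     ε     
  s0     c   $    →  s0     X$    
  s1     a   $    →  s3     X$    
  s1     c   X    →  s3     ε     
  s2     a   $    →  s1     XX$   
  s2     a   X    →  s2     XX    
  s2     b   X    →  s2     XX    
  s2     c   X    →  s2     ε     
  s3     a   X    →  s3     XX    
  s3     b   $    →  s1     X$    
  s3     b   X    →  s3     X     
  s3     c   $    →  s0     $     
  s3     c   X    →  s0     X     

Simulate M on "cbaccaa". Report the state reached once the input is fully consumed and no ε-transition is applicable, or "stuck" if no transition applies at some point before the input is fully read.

(s0, cbaccaa, $)
  read c, top $: go to s0, push X$ → (s0, baccaa, X$)
  read b, top X: go to s1, push ε → (s1, accaa, $)
  read a, top $: go to s3, push X$ → (s3, ccaa, X$)
  read c, top X: go to s0, push X → (s0, caa, X$)
No transition for (s0, c, top X); M blocks with input caa remaining.

stuck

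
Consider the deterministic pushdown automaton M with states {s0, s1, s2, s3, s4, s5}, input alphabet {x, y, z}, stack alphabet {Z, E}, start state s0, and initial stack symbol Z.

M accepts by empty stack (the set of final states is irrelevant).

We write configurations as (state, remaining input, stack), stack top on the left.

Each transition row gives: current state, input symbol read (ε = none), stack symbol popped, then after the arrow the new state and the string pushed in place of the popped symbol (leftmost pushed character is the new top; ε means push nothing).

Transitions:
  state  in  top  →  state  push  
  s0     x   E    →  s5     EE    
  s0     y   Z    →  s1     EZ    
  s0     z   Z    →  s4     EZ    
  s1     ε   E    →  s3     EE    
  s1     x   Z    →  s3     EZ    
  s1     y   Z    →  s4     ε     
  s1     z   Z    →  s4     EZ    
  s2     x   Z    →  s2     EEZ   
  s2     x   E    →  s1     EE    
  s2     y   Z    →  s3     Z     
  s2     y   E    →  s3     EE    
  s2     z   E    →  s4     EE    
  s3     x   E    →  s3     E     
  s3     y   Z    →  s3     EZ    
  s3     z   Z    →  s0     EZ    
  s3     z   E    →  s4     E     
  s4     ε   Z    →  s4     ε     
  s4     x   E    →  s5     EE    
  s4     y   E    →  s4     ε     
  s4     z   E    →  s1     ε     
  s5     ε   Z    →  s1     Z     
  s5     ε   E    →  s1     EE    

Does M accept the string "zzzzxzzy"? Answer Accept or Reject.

(s0, zzzzxzzy, Z) ⊢ (s4, zzzxzzy, EZ) ⊢ (s1, zzxzzy, Z) ⊢ (s4, zxzzy, EZ) ⊢ (s1, xzzy, Z) ⊢ (s3, zzy, EZ) ⊢ (s4, zy, EZ) ⊢ (s1, y, Z) ⊢ (s4, ε, ε)
All input consumed and the stack is empty.

Accept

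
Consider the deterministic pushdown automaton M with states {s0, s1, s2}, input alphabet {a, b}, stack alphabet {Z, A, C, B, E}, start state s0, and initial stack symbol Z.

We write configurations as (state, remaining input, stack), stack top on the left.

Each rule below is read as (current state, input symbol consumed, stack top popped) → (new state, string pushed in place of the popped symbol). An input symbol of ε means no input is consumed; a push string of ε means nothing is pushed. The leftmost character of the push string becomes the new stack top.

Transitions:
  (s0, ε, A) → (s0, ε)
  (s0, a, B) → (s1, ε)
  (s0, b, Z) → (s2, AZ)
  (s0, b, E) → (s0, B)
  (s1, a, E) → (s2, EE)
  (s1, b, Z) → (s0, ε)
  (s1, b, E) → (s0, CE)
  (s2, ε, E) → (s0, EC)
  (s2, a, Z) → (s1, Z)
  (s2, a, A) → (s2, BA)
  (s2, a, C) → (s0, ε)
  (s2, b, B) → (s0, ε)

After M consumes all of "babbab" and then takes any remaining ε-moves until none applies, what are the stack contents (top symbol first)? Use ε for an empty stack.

(s0, babbab, Z)
  read b, top Z: go to s2, push AZ → (s2, abbab, AZ)
  read a, top A: go to s2, push BA → (s2, bbab, BAZ)
  read b, top B: go to s0, push ε → (s0, bab, AZ)
  ε-move, top A: go to s0, push ε → (s0, bab, Z)
  read b, top Z: go to s2, push AZ → (s2, ab, AZ)
  read a, top A: go to s2, push BA → (s2, b, BAZ)
  read b, top B: go to s0, push ε → (s0, ε, AZ)
  ε-move, top A: go to s0, push ε → (s0, ε, Z)
All input consumed in state s0 with stack Z.

Z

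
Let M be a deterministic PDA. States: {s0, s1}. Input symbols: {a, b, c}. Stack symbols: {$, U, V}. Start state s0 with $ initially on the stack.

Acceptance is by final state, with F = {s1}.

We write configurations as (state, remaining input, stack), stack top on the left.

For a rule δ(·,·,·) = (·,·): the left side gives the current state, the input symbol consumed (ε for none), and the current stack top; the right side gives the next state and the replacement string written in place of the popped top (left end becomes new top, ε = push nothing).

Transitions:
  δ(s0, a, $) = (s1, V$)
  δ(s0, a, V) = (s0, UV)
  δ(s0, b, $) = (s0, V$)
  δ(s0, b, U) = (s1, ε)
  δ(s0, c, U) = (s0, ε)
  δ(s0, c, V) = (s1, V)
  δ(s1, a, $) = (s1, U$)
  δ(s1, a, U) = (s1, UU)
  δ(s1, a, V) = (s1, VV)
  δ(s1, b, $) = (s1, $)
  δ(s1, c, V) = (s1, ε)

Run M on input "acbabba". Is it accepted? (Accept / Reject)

(s0, acbabba, $) ⊢ (s1, cbabba, V$) ⊢ (s1, babba, $) ⊢ (s1, abba, $) ⊢ (s1, bba, U$)
No transition applies at (s1, bba, U$); input not fully consumed.

Reject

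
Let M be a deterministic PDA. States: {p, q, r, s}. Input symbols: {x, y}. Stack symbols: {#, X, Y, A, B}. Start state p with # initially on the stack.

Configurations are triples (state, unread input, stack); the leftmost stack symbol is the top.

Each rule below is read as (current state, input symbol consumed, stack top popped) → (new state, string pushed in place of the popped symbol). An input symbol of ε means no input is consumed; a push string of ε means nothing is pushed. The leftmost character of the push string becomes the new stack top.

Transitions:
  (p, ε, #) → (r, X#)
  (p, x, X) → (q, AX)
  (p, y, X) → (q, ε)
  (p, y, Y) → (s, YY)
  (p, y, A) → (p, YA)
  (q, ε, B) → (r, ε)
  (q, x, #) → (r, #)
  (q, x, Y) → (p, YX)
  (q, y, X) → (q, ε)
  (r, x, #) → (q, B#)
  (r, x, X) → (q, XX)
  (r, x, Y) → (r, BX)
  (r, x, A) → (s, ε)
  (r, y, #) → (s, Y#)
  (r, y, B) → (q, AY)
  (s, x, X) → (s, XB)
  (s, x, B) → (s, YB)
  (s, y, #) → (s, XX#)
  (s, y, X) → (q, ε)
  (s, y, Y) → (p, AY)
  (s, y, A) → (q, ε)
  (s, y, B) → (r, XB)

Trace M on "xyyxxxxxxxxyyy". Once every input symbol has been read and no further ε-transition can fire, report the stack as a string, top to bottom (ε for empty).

(p, xyyxxxxxxxxyyy, #) ⊢ (r, xyyxxxxxxxxyyy, X#) ⊢ (q, yyxxxxxxxxyyy, XX#) ⊢ (q, yxxxxxxxxyyy, X#) ⊢ (q, xxxxxxxxyyy, #) ⊢ (r, xxxxxxxyyy, #) ⊢ (q, xxxxxxyyy, B#) ⊢ (r, xxxxxxyyy, #) ⊢ (q, xxxxxyyy, B#) ⊢ (r, xxxxxyyy, #) ⊢ (q, xxxxyyy, B#) ⊢ (r, xxxxyyy, #) ⊢ (q, xxxyyy, B#) ⊢ (r, xxxyyy, #) ⊢ (q, xxyyy, B#) ⊢ (r, xxyyy, #) ⊢ (q, xyyy, B#) ⊢ (r, xyyy, #) ⊢ (q, yyy, B#) ⊢ (r, yyy, #) ⊢ (s, yy, Y#) ⊢ (p, y, AY#) ⊢ (p, ε, YAY#)
All input consumed in state p with stack YAY#.

YAY#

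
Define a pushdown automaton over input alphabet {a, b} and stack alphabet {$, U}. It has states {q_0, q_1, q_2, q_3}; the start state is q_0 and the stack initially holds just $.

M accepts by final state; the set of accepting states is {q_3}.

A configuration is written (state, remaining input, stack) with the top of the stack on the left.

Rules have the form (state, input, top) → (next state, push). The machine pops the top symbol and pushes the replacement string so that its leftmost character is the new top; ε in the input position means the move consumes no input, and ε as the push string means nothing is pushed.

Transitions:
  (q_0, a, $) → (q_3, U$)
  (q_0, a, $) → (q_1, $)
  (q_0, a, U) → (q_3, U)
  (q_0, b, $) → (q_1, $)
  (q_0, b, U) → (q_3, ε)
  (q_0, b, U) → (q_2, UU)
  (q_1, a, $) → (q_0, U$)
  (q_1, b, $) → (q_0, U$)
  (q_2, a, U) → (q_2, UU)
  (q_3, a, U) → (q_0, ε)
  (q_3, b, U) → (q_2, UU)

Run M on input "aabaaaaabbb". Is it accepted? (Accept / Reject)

Accept

One accepting computation: (q_0, aabaaaaabbb, $) ⊢ (q_3, abaaaaabbb, U$) ⊢ (q_0, baaaaabbb, $) ⊢ (q_1, aaaaabbb, $) ⊢ (q_0, aaaabbb, U$) ⊢ (q_3, aaabbb, U$) ⊢ (q_0, aabbb, $) ⊢ (q_3, abbb, U$) ⊢ (q_0, bbb, $) ⊢ (q_1, bb, $) ⊢ (q_0, b, U$) ⊢ (q_3, ε, $)
All input consumed and state q_3 ∈ F.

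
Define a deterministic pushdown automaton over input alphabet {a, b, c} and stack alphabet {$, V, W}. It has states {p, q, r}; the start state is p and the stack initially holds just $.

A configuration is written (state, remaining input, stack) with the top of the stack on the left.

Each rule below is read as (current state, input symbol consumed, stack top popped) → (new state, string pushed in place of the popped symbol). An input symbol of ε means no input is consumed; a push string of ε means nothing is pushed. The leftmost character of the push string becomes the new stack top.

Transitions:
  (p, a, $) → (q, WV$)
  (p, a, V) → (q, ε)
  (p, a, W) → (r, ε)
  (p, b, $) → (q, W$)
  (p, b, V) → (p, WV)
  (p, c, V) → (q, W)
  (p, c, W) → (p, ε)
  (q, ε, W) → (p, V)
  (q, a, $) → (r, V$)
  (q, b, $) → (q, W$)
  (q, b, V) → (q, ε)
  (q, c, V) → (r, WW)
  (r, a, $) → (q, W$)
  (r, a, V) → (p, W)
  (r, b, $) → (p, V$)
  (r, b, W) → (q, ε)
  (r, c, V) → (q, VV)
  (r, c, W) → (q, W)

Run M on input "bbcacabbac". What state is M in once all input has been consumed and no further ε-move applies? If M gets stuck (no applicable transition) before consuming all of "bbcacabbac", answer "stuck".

stuck

(p, bbcacabbac, $)
  read b, top $: go to q, push W$ → (q, bcacabbac, W$)
  ε-move, top W: go to p, push V → (p, bcacabbac, V$)
  read b, top V: go to p, push WV → (p, cacabbac, WV$)
  read c, top W: go to p, push ε → (p, acabbac, V$)
  read a, top V: go to q, push ε → (q, cabbac, $)
No transition for (q, c, top $); M blocks with input cabbac remaining.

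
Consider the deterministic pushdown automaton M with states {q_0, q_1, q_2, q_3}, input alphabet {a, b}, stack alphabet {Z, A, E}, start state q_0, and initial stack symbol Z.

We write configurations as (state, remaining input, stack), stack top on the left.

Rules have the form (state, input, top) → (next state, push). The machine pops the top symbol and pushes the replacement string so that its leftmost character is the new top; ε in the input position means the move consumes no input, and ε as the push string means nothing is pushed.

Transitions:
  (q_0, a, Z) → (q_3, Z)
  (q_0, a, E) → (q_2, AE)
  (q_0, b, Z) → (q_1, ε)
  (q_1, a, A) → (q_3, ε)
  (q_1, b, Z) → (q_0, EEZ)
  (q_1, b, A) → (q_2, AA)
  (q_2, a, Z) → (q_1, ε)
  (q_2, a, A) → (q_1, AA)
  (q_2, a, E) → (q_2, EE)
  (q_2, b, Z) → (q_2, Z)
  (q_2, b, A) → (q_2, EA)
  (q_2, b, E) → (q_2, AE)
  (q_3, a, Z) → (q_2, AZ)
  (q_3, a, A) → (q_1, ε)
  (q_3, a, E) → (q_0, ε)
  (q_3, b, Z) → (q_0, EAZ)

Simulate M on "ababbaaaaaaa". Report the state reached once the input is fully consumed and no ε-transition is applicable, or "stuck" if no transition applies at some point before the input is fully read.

(q_0, ababbaaaaaaa, Z)
  read a, top Z: go to q_3, push Z → (q_3, babbaaaaaaa, Z)
  read b, top Z: go to q_0, push EAZ → (q_0, abbaaaaaaa, EAZ)
  read a, top E: go to q_2, push AE → (q_2, bbaaaaaaa, AEAZ)
  read b, top A: go to q_2, push EA → (q_2, baaaaaaa, EAEAZ)
  read b, top E: go to q_2, push AE → (q_2, aaaaaaa, AEAEAZ)
  read a, top A: go to q_1, push AA → (q_1, aaaaaa, AAEAEAZ)
  read a, top A: go to q_3, push ε → (q_3, aaaaa, AEAEAZ)
  read a, top A: go to q_1, push ε → (q_1, aaaa, EAEAZ)
No transition for (q_1, a, top E); M blocks with input aaaa remaining.

stuck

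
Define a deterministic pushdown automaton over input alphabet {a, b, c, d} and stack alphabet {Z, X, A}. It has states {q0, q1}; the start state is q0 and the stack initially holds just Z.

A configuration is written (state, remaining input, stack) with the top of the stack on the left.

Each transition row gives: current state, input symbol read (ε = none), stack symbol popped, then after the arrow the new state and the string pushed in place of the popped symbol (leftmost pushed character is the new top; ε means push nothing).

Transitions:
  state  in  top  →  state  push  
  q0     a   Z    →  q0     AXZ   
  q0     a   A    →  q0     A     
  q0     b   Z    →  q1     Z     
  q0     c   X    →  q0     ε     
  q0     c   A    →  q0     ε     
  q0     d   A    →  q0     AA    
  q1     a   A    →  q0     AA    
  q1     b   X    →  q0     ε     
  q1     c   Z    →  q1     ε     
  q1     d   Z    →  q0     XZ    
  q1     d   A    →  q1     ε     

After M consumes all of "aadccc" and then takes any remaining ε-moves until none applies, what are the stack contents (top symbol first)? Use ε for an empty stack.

(q0, aadccc, Z)
  read a, top Z: go to q0, push AXZ → (q0, adccc, AXZ)
  read a, top A: go to q0, push A → (q0, dccc, AXZ)
  read d, top A: go to q0, push AA → (q0, ccc, AAXZ)
  read c, top A: go to q0, push ε → (q0, cc, AXZ)
  read c, top A: go to q0, push ε → (q0, c, XZ)
  read c, top X: go to q0, push ε → (q0, ε, Z)
All input consumed in state q0 with stack Z.

Z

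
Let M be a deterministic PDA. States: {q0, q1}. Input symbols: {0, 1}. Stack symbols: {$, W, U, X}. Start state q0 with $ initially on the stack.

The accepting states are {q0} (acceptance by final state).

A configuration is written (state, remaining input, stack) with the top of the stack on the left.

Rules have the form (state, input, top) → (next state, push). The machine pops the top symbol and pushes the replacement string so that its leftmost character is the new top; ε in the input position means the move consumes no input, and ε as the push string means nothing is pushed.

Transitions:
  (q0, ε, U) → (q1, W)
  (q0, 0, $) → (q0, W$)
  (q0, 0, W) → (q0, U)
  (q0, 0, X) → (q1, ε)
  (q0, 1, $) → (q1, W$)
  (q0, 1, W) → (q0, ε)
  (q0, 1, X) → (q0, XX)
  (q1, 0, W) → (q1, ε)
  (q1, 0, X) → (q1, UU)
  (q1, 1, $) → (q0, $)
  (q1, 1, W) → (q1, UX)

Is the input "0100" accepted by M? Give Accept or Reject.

(q0, 0100, $)
  read 0, top $: go to q0, push W$ → (q0, 100, W$)
  read 1, top W: go to q0, push ε → (q0, 00, $)
  read 0, top $: go to q0, push W$ → (q0, 0, W$)
  read 0, top W: go to q0, push U → (q0, ε, U$)
All input consumed; state q0 ∈ F.

Accept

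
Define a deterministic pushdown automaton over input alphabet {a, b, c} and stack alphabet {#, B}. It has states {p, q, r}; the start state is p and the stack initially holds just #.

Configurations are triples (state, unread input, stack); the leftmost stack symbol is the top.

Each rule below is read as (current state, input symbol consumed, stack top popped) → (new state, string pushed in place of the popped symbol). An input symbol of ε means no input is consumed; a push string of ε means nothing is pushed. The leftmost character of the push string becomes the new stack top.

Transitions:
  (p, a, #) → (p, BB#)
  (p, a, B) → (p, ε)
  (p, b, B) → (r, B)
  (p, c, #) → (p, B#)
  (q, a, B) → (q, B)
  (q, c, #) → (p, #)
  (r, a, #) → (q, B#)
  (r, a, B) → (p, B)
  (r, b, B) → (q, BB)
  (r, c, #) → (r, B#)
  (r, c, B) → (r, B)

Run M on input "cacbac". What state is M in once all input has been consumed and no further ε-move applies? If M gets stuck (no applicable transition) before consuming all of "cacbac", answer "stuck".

(p, cacbac, #) ⊢ (p, acbac, B#) ⊢ (p, cbac, #) ⊢ (p, bac, B#) ⊢ (r, ac, B#) ⊢ (p, c, B#)
No transition for (p, c, top B); M blocks with input c remaining.

stuck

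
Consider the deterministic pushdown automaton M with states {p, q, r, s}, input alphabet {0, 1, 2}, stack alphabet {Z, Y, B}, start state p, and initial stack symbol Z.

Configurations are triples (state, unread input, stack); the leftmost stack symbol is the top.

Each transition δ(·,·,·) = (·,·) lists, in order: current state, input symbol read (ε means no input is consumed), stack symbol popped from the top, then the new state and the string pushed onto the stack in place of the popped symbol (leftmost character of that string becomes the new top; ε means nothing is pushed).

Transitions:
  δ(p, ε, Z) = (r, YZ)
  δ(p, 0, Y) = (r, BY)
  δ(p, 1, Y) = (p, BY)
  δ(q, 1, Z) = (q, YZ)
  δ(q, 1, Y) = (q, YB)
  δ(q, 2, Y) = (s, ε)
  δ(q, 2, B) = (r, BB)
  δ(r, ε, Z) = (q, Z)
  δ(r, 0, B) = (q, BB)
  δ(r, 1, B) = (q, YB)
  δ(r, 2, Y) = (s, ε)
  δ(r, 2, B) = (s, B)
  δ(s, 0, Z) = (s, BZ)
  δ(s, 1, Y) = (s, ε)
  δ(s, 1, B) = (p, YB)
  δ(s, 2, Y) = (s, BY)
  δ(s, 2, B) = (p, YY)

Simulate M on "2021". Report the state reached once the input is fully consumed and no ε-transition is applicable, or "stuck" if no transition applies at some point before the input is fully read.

(p, 2021, Z)
  ε-move, top Z: go to r, push YZ → (r, 2021, YZ)
  read 2, top Y: go to s, push ε → (s, 021, Z)
  read 0, top Z: go to s, push BZ → (s, 21, BZ)
  read 2, top B: go to p, push YY → (p, 1, YYZ)
  read 1, top Y: go to p, push BY → (p, ε, BYYZ)
All input consumed; M is in state p.

p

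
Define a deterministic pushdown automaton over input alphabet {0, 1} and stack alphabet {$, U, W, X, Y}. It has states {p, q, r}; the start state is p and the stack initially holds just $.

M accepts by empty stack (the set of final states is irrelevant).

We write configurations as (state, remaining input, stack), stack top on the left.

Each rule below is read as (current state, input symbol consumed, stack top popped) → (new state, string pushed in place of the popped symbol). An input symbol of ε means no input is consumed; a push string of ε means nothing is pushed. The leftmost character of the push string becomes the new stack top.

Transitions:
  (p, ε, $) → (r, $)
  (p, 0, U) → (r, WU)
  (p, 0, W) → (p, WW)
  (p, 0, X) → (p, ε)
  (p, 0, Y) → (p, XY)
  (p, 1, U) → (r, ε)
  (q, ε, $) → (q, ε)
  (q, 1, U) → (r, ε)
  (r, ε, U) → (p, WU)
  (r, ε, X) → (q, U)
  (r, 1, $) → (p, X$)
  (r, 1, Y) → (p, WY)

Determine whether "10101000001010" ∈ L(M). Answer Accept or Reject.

(p, 10101000001010, $)
  ε-move, top $: go to r, push $ → (r, 10101000001010, $)
  read 1, top $: go to p, push X$ → (p, 0101000001010, X$)
  read 0, top X: go to p, push ε → (p, 101000001010, $)
  ε-move, top $: go to r, push $ → (r, 101000001010, $)
  read 1, top $: go to p, push X$ → (p, 01000001010, X$)
  read 0, top X: go to p, push ε → (p, 1000001010, $)
  ε-move, top $: go to r, push $ → (r, 1000001010, $)
  read 1, top $: go to p, push X$ → (p, 000001010, X$)
  read 0, top X: go to p, push ε → (p, 00001010, $)
  ε-move, top $: go to r, push $ → (r, 00001010, $)
No transition applies at (r, 00001010, $); input not fully consumed.

Reject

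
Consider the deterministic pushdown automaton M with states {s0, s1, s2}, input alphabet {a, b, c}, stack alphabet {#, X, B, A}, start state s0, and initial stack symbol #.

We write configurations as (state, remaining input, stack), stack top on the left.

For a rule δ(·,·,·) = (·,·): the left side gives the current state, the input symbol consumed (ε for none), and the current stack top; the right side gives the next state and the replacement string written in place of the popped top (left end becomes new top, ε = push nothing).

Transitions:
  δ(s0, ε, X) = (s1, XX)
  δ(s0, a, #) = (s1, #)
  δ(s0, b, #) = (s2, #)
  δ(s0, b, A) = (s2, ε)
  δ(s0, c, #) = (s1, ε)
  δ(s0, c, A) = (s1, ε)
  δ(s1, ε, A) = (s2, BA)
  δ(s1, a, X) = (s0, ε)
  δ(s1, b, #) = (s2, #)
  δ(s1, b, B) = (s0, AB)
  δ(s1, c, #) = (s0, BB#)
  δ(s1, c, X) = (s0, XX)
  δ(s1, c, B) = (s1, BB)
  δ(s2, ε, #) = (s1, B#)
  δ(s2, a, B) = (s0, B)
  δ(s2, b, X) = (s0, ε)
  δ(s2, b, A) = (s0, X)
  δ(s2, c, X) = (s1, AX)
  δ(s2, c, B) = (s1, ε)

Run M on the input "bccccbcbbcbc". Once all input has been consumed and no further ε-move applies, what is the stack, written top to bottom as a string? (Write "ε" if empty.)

BBBB#

(s0, bccccbcbbcbc, #)
  read b, top #: go to s2, push # → (s2, ccccbcbbcbc, #)
  ε-move, top #: go to s1, push B# → (s1, ccccbcbbcbc, B#)
  read c, top B: go to s1, push BB → (s1, cccbcbbcbc, BB#)
  read c, top B: go to s1, push BB → (s1, ccbcbbcbc, BBB#)
  read c, top B: go to s1, push BB → (s1, cbcbbcbc, BBBB#)
  read c, top B: go to s1, push BB → (s1, bcbbcbc, BBBBB#)
  read b, top B: go to s0, push AB → (s0, cbbcbc, ABBBBB#)
  read c, top A: go to s1, push ε → (s1, bbcbc, BBBBB#)
  read b, top B: go to s0, push AB → (s0, bcbc, ABBBBB#)
  read b, top A: go to s2, push ε → (s2, cbc, BBBBB#)
  read c, top B: go to s1, push ε → (s1, bc, BBBB#)
  read b, top B: go to s0, push AB → (s0, c, ABBBB#)
  read c, top A: go to s1, push ε → (s1, ε, BBBB#)
All input consumed in state s1 with stack BBBB#.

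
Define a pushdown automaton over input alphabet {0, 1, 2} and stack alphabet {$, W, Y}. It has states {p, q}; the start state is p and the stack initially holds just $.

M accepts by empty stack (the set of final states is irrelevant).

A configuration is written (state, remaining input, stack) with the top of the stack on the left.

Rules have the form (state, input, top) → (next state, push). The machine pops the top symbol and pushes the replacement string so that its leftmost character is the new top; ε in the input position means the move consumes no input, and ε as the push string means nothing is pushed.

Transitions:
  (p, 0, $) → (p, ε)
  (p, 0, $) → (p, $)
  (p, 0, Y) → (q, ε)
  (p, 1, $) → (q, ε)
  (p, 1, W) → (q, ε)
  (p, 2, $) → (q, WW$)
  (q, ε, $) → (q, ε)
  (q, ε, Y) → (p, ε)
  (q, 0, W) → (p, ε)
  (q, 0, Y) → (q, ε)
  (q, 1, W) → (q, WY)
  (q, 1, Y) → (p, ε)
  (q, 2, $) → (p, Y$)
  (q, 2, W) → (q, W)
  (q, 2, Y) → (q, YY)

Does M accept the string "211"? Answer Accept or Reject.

No computation consumes all input and empties the stack.

Reject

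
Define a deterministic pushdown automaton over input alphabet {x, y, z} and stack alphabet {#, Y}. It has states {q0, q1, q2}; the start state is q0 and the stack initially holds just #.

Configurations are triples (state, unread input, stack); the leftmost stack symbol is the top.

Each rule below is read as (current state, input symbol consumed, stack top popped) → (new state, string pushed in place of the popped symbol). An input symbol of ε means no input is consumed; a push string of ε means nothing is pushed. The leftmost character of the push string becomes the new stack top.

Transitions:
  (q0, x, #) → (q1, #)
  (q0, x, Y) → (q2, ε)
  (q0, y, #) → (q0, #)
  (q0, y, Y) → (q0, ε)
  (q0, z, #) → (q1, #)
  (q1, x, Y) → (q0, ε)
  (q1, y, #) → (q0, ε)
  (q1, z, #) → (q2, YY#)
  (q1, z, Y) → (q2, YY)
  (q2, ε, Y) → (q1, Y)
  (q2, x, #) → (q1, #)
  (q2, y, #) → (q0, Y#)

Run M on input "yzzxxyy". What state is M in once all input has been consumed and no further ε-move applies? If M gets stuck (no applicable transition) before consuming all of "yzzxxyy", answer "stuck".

q0

(q0, yzzxxyy, #) ⊢ (q0, zzxxyy, #) ⊢ (q1, zxxyy, #) ⊢ (q2, xxyy, YY#) ⊢ (q1, xxyy, YY#) ⊢ (q0, xyy, Y#) ⊢ (q2, yy, #) ⊢ (q0, y, Y#) ⊢ (q0, ε, #)
All input consumed; M is in state q0.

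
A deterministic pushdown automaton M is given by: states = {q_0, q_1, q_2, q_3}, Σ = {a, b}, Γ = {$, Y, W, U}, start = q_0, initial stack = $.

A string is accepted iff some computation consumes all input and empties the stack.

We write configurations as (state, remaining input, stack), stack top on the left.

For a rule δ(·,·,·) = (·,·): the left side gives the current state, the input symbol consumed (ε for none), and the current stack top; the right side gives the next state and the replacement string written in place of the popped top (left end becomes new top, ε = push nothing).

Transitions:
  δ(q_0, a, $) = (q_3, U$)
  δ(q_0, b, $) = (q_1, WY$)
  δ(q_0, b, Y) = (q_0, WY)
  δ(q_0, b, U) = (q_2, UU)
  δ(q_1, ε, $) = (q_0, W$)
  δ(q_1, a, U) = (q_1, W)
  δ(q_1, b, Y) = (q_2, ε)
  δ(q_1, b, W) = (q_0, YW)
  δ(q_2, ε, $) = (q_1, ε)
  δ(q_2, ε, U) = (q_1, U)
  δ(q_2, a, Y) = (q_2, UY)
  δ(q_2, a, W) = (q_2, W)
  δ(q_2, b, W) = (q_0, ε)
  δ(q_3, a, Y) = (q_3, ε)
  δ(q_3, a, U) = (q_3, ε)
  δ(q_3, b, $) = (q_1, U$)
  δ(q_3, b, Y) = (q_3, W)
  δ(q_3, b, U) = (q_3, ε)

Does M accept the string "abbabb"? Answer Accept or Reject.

(q_0, abbabb, $)
  read a, top $: go to q_3, push U$ → (q_3, bbabb, U$)
  read b, top U: go to q_3, push ε → (q_3, babb, $)
  read b, top $: go to q_1, push U$ → (q_1, abb, U$)
  read a, top U: go to q_1, push W → (q_1, bb, W$)
  read b, top W: go to q_0, push YW → (q_0, b, YW$)
  read b, top Y: go to q_0, push WY → (q_0, ε, WYW$)
All input consumed; stack is WYW$, not empty, and no further ε-move applies.

Reject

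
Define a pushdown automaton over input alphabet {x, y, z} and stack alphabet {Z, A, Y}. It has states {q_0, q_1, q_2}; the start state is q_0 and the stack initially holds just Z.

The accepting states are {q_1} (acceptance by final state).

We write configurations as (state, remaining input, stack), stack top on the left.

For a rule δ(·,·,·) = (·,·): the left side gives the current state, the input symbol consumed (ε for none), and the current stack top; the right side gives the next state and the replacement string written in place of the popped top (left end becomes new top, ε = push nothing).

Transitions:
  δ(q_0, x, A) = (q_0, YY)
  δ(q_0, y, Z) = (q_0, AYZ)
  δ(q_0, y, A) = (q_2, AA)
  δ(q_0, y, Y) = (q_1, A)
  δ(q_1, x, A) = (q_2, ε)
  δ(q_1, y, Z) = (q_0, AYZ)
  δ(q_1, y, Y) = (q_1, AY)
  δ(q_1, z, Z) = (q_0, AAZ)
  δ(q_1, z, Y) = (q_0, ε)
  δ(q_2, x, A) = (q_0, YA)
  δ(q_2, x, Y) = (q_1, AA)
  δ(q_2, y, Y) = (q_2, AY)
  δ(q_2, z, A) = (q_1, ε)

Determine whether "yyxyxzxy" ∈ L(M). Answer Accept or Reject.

No computation consumes all input and reaches a final state.

Reject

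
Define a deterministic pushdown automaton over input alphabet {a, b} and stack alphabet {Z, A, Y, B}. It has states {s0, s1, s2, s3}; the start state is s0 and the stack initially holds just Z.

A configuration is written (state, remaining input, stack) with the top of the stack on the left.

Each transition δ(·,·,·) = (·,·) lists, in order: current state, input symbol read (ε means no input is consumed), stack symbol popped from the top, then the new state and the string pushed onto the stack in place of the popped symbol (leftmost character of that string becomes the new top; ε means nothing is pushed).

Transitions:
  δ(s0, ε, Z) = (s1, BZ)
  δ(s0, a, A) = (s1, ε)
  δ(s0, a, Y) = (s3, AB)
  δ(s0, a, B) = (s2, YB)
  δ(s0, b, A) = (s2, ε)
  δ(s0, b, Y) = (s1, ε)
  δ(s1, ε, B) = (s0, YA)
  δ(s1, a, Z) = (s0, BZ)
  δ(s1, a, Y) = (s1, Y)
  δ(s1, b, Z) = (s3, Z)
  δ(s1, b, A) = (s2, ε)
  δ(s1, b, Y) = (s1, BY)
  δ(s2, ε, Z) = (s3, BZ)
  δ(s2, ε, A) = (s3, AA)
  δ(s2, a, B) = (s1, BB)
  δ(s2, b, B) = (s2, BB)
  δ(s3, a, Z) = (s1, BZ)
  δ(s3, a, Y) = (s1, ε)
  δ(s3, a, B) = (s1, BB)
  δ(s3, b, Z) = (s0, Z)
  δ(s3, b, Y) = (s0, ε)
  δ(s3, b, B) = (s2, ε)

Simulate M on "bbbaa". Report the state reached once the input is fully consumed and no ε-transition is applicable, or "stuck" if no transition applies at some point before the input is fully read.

(s0, bbbaa, Z)
  ε-move, top Z: go to s1, push BZ → (s1, bbbaa, BZ)
  ε-move, top B: go to s0, push YA → (s0, bbbaa, YAZ)
  read b, top Y: go to s1, push ε → (s1, bbaa, AZ)
  read b, top A: go to s2, push ε → (s2, baa, Z)
  ε-move, top Z: go to s3, push BZ → (s3, baa, BZ)
  read b, top B: go to s2, push ε → (s2, aa, Z)
  ε-move, top Z: go to s3, push BZ → (s3, aa, BZ)
  read a, top B: go to s1, push BB → (s1, a, BBZ)
  ε-move, top B: go to s0, push YA → (s0, a, YABZ)
  read a, top Y: go to s3, push AB → (s3, ε, ABABZ)
All input consumed; M is in state s3.

s3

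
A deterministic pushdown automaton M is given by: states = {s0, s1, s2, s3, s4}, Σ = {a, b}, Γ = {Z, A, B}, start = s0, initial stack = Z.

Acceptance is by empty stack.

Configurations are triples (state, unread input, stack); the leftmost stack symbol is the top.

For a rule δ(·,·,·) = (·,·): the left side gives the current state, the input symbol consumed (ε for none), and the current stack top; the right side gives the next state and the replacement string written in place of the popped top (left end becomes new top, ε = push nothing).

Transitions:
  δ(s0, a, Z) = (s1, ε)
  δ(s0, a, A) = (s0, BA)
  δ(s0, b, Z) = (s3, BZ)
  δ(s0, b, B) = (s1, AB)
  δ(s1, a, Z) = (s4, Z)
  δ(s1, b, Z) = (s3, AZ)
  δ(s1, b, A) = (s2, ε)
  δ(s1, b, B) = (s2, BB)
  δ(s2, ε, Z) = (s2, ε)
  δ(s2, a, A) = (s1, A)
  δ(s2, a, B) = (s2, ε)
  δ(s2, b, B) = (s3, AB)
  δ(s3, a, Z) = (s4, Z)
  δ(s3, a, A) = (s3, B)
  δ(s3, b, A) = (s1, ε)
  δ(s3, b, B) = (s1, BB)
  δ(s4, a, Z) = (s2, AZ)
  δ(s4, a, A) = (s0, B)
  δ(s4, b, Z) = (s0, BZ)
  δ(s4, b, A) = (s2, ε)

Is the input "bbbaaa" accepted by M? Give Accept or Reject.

Accept

(s0, bbbaaa, Z)
  read b, top Z: go to s3, push BZ → (s3, bbaaa, BZ)
  read b, top B: go to s1, push BB → (s1, baaa, BBZ)
  read b, top B: go to s2, push BB → (s2, aaa, BBBZ)
  read a, top B: go to s2, push ε → (s2, aa, BBZ)
  read a, top B: go to s2, push ε → (s2, a, BZ)
  read a, top B: go to s2, push ε → (s2, ε, Z)
  ε-move, top Z: go to s2, push ε → (s2, ε, ε)
All input consumed and the stack is empty.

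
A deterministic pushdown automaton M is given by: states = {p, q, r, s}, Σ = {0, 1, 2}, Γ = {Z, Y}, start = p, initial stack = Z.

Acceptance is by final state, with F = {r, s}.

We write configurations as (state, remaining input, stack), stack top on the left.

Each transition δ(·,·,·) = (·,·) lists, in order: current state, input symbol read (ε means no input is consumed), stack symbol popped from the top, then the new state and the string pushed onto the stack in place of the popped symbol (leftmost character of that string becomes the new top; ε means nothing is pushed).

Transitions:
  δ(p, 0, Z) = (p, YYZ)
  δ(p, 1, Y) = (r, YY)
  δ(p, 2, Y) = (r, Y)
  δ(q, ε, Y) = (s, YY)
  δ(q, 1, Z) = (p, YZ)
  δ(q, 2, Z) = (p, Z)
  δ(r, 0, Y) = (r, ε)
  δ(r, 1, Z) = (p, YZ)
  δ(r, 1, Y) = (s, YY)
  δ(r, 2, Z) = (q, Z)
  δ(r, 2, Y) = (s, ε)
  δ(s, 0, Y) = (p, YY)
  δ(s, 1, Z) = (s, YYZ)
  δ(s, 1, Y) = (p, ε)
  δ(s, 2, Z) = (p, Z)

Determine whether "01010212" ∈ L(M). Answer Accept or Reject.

(p, 01010212, Z) ⊢ (p, 1010212, YYZ) ⊢ (r, 010212, YYYZ) ⊢ (r, 10212, YYZ) ⊢ (s, 0212, YYYZ) ⊢ (p, 212, YYYYZ) ⊢ (r, 12, YYYYZ) ⊢ (s, 2, YYYYYZ)
No transition applies at (s, 2, YYYYYZ); input not fully consumed.

Reject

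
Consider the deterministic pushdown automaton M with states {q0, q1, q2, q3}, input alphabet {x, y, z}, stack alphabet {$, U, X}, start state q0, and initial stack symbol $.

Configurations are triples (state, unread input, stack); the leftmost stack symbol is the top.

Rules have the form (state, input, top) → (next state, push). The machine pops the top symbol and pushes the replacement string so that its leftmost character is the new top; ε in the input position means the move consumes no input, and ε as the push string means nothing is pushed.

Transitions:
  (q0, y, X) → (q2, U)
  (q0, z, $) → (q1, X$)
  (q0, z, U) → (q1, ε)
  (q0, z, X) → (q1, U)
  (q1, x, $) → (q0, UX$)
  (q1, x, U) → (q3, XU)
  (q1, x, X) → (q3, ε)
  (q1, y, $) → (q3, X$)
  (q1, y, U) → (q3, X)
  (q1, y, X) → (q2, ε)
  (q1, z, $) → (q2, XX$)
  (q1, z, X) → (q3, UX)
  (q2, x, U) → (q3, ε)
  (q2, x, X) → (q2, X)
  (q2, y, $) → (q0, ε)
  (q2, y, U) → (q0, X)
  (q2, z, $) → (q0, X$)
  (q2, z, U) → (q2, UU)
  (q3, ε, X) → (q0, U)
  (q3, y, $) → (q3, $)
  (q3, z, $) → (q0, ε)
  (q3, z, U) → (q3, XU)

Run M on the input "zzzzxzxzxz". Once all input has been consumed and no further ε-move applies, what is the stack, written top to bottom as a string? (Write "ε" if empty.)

(q0, zzzzxzxzxz, $) ⊢ (q1, zzzxzxzxz, X$) ⊢ (q3, zzxzxzxz, UX$) ⊢ (q3, zxzxzxz, XUX$) ⊢ (q0, zxzxzxz, UUX$) ⊢ (q1, xzxzxz, UX$) ⊢ (q3, zxzxz, XUX$) ⊢ (q0, zxzxz, UUX$) ⊢ (q1, xzxz, UX$) ⊢ (q3, zxz, XUX$) ⊢ (q0, zxz, UUX$) ⊢ (q1, xz, UX$) ⊢ (q3, z, XUX$) ⊢ (q0, z, UUX$) ⊢ (q1, ε, UX$)
All input consumed in state q1 with stack UX$.

UX$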